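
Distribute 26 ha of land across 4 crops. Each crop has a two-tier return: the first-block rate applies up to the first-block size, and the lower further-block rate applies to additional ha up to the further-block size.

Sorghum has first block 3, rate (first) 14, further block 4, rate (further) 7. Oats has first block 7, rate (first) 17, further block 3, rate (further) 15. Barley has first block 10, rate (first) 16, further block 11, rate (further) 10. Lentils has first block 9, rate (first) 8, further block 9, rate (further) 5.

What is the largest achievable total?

396

Treat each block as its own option and order by rate: Oats/tier1 17 > Barley/tier1 16 > Oats/tier2 15 > Sorghum/tier1 14 > Barley/tier2 10 > Lentils/tier1 8 > Sorghum/tier2 7 > Lentils/tier2 5.
Fill Oats tier1 block (7 at 17) — 19 left.
Barley/tier1 (16): +10 — 9 left.
Oats tier2 at 15: fill all 3 — 6 left.
Sorghum/tier1 (14): +3 — 3 left.
Barley tier2 at 10: only 3 left, fill 3.
Total = 17×7 + 16×10 + 15×3 + 14×3 + 10×3 = 396.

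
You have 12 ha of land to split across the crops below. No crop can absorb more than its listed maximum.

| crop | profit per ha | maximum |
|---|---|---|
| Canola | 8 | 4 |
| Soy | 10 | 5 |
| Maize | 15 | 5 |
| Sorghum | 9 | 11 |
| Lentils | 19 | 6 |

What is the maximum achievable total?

199

Order the crops by profit per ha: Lentils 19 > Maize 15 > Soy 10 > Sorghum 9 > Canola 8.
Lentils: +6 to 6 (cap) ; 6 left.
Maize: +5 to 5 (cap) ; 1 left.
Soy has room for 5 but only 1 remain, so it gets 1.
Total = 10×1 + 15×5 + 19×6 = 199.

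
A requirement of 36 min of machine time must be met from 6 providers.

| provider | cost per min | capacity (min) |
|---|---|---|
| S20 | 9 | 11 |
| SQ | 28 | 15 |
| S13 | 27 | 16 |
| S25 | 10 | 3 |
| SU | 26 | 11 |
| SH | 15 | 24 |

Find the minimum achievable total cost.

Use providers in increasing cost order.
S20 (9): use full 11 ; 25 min to go.
Take 3 from S25 at 10 ; need 22 more.
SH at 15: take 22 of its 24 ; requirement met.
SU, S13, SQ: unused.
Cost = 11×9 + 3×10 + 22×15 = 459.

459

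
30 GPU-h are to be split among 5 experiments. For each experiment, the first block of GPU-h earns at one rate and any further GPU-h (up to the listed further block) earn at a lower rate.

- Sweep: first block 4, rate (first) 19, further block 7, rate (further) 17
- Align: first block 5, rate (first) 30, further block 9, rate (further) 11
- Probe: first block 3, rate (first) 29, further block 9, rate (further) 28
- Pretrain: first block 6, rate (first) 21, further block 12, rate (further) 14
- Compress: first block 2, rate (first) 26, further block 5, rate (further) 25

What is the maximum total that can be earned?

Treat each block as its own option and order by rate: Align/T1 30 > Probe/T1 29 > Probe/T2 28 > Compress/T1 26 > Compress/T2 25 > Pretrain/T1 21 > Sweep/T1 19 > Sweep/T2 17 > Pretrain/T2 14 > Align/T2 11.
Align T1 at 30: fill all 5 — 25 left.
Probe T1 at 29: fill all 3 — 22 left.
Fill Probe T2 block (9 at 28) — 13 left.
Compress/T1 (26): +2 — 11 left.
Compress T2 at 25: fill all 5 — 6 left.
Pretrain/T1 (21): +6 — 0 left.
Total = 30×5 + 29×3 + 28×9 + 26×2 + 25×5 + 21×6 = 792.

792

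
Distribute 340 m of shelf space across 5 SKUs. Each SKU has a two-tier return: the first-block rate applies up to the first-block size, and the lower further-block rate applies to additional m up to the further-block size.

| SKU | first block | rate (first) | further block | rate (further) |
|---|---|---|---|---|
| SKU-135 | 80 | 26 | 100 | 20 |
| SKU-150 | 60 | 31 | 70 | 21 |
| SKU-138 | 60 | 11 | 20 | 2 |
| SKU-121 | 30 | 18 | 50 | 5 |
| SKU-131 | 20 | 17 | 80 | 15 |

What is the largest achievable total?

Rank every tier by rate: SKU-150/T1 31 > SKU-135/T1 26 > SKU-150/T2 21 > SKU-135/T2 20 > SKU-121/T1 18 > SKU-131/T1 17 > SKU-131/T2 15 > SKU-138/T1 11 > SKU-121/T2 5 > SKU-138/T2 2.
SKU-150 T1 at 31: fill all 60 — 280 left.
Fill SKU-135 T1 block (80 at 26) — 200 left.
SKU-150 T2 at 21: fill all 70 — 130 left.
SKU-135 T2 at 20: fill all 100 — 30 left.
SKU-121/T1 (18): +30 — 0 left.
Total = 31×60 + 26×80 + 21×70 + 20×100 + 18×30 = 7950.

7950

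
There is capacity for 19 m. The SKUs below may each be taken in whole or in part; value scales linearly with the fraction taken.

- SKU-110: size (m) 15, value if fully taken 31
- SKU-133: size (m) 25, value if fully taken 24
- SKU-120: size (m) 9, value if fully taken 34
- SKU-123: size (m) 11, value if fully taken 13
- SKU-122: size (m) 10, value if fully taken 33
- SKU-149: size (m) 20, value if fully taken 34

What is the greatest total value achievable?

Rank by value-to-size ratio: SKU-120 34/9≈3.78, SKU-122 33/10≈3.3, SKU-110 31/15≈2.07, SKU-149 34/20≈1.7, SKU-123 13/11≈1.18, SKU-133 24/25≈0.96.
All 9 m of SKU-120 fit (value 34) → 10 remain.
All 10 m of SKU-122 fit (value 33) → 0 remain.
Total value = 67.

67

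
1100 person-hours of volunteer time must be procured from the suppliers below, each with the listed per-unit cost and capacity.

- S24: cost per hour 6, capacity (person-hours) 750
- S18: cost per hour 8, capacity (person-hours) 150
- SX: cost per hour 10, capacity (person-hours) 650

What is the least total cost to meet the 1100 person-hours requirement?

Use suppliers in increasing cost order.
S24 (6): use full 750 → 350 person-hours to go.
S18 (8): use full 150 → 200 person-hours to go.
Take 200 from SX at 10 to finish.
Cost = 750×6 + 150×8 + 200×10 = 7700.

7700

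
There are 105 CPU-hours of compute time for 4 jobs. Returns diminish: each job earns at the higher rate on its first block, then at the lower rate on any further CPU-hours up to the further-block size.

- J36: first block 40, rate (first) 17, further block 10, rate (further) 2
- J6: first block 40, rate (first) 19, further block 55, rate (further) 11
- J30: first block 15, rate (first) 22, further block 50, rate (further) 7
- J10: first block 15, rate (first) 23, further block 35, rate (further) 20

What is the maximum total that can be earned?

2135

Order all 8 blocks by rate: J10/tier1 23 > J30/tier1 22 > J10/tier2 20 > J6/tier1 19 > J36/tier1 17 > J6/tier2 11 > J30/tier2 7 > J36/tier2 2.
J10/tier1 (23): +15 — 90 left.
J30/tier1 (22): +15 — 75 left.
Fill J10 tier2 block (35 at 20) — 40 left.
J6/tier1 (19): +40 — 0 left.
Total = 23×15 + 22×15 + 20×35 + 19×40 = 2135.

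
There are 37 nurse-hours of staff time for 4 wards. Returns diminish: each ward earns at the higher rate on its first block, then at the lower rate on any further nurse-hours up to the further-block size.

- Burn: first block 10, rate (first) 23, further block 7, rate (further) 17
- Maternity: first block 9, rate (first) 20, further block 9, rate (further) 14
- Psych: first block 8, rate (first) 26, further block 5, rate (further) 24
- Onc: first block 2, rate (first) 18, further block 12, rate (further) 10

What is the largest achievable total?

Treat each block as its own option and order by rate: Psych/tier1 26 > Psych/tier2 24 > Burn/tier1 23 > Maternity/tier1 20 > Onc/tier1 18 > Burn/tier2 17 > Maternity/tier2 14 > Onc/tier2 10.
Psych/tier1 (26): +8 — 29 left.
Psych tier2 at 24: fill all 5 — 24 left.
Fill Burn tier1 block (10 at 23) — 14 left.
Fill Maternity tier1 block (9 at 20) — 5 left.
Onc tier1 at 18: fill all 2 — 3 left.
3 remain; put them into Burn tier2 at 17.
Total = 26×8 + 24×5 + 23×10 + 20×9 + 18×2 + 17×3 = 825.

825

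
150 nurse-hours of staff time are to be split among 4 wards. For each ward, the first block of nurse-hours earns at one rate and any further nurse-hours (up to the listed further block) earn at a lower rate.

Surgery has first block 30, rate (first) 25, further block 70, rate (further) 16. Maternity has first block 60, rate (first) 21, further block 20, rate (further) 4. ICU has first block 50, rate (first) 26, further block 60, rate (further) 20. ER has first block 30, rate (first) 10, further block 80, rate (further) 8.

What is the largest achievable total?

3510

Order all 8 blocks by rate: ICU/first 26 > Surgery/first 25 > Maternity/first 21 > ICU/second 20 > Surgery/second 16 > ER/first 10 > ER/second 8 > Maternity/second 4.
ICU first at 26: fill all 50 — 100 left.
Surgery first at 25: fill all 30 — 70 left.
Maternity first at 21: fill all 60 — 10 left.
10 remain; put them into ICU second at 20.
Total = 26×50 + 25×30 + 21×60 + 20×10 = 3510.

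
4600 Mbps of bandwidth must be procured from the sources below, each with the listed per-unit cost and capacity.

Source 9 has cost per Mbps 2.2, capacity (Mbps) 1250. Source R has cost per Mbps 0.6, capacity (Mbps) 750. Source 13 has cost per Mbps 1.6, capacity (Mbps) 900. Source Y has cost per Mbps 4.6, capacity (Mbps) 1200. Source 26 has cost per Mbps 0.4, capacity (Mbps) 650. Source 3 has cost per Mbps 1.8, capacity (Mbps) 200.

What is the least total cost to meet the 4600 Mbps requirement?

9170

Use sources in increasing cost order.
Source 26 at 0.4: take all 650 Mbps → 3950 still needed.
Take 750 from Source R at 0.6 → need 3200 more.
Source 13 at 1.6: take all 900 Mbps → 2300 still needed.
Take 200 from Source 3 at 1.8 → need 2100 more.
Take 1250 from Source 9 at 2.2 → need 850 more.
Source Y at 4.6: take 850 of its 1200 → requirement met.
Cost = 650×0.4 + 750×0.6 + 900×1.6 + 200×1.8 + 1250×2.2 + 850×4.6 = 9170.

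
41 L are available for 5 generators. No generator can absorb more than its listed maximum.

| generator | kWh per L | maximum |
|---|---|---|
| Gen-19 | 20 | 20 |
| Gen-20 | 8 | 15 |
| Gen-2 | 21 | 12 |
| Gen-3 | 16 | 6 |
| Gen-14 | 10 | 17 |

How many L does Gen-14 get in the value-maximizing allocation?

Rank by kWh per L: Gen-2 21 > Gen-19 20 > Gen-3 16 > Gen-14 10 > Gen-20 8.
Gen-2: +12 to 12 (cap) — 29 left.
Gen-19 takes 20 to reach its cap of 20 — 9 left.
Give Gen-3 6 to hit its cap of 6 — 3 left.
Gen-14: +3 (room for 17) → 3. Pool exhausted.

3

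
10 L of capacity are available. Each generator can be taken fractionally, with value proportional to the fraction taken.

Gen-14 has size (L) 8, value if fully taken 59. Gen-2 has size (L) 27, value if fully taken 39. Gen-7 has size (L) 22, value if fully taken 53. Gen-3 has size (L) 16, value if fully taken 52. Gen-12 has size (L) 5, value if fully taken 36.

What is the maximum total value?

Sort by value density: Gen-14 59/8≈7.38, Gen-12 36/5≈7.2, Gen-3 52/16≈3.25, Gen-7 53/22≈2.41, Gen-2 39/27≈1.44.
Take all of Gen-14 (8 L, value 59) — 2 L left.
Fill the last 2 L with part of Gen-12: 2/5 of it earns 14.4.
Total value = 73.4.

73.4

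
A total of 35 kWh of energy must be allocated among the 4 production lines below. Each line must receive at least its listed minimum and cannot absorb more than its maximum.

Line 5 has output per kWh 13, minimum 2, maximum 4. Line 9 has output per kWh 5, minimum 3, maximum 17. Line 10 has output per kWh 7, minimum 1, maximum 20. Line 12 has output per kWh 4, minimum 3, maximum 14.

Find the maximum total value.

Meeting every minimum uses 2+3+1+3 = 9 kWh, leaving 26.
Rank by output per kWh: Line 5 13 > Line 10 7 > Line 9 5 > Line 12 4.
Give Line 5 2 more to hit its cap of 4 ; 24 left.
Line 10 takes 19 more to reach its cap of 20 ; 5 left.
Line 9 has room for 14 more but only 5 remain, so it gets 8.
Total = 13×4 + 5×8 + 7×20 + 4×3 = 244.

244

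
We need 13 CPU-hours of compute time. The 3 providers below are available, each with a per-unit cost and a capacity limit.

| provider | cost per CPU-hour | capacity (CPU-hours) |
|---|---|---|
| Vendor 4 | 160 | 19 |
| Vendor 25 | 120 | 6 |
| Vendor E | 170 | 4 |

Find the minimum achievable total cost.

Cheapest first:
Vendor 25 (120): use full 6 ; 7 CPU-hours to go.
Take 7 from Vendor 4 at 160 to finish.
Vendor E: unused.
Cost = 6×120 + 7×160 = 1840.

1840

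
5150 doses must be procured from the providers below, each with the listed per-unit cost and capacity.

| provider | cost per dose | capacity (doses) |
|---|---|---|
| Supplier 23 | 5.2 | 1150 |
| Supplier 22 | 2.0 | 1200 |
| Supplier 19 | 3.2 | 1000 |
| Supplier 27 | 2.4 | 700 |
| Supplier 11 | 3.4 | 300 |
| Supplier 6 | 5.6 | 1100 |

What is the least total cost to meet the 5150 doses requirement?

Fill from the cheapest provider first.
Supplier 22 (2.0): use full 1200 → 3950 doses to go.
Take 700 from Supplier 27 at 2.4 → need 3250 more.
Supplier 19 at 3.2: take all 1000 doses → 2250 still needed.
Supplier 11 (3.4): use full 300 → 1950 doses to go.
Supplier 23 at 5.2: take all 1150 doses → 800 still needed.
Supplier 6 (5.6): take the remaining 800 → done.
Cost = 1200×2.0 + 700×2.4 + 1000×3.2 + 300×3.4 + 1150×5.2 + 800×5.6 = 18760.

18760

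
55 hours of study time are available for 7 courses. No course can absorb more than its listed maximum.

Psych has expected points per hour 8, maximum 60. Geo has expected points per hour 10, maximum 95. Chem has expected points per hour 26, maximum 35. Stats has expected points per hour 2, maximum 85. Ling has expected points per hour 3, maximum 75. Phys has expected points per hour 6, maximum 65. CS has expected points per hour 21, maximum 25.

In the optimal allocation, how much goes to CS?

Highest expected points per hour first: Chem 26 > CS 21 > Geo 10 > Psych 8 > Phys 6 > Ling 3 > Stats 2.
Give Chem 35 to hit its cap of 35 ; 20 left.
CS: +20 (room for 25) → 20. Pool exhausted.

20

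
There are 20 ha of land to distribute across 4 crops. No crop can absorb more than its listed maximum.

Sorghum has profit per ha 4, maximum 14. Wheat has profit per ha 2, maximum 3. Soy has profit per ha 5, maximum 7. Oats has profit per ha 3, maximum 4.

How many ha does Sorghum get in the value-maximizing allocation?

13

Rank by profit per ha: Soy 5 > Sorghum 4 > Oats 3 > Wheat 2.
Soy takes 7 to reach its cap of 7 — 13 left.
Sorghum: +13 (room for 14) → 13. Pool exhausted.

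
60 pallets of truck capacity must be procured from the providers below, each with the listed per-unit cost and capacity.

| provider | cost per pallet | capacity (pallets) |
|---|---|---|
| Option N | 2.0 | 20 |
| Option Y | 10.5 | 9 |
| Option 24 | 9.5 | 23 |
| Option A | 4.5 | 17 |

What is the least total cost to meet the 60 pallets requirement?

335

Fill from the cheapest provider first.
Take 20 from Option N at 2.0 ; need 40 more.
Option A at 4.5: take all 17 pallets ; 23 still needed.
Option 24 (9.5): use full 23 ; 0 pallets to go.
Option Y: unused.
Cost = 20×2.0 + 17×4.5 + 23×9.5 = 335.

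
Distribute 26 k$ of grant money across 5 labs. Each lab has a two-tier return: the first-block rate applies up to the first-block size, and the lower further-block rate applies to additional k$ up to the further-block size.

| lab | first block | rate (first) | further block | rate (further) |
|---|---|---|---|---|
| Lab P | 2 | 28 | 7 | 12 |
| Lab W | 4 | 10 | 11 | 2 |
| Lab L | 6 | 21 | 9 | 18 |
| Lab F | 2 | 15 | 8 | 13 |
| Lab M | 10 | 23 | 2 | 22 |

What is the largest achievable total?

Order all 10 blocks by rate: Lab P/tier1 28 > Lab M/tier1 23 > Lab M/tier2 22 > Lab L/tier1 21 > Lab L/tier2 18 > Lab F/tier1 15 > Lab F/tier2 13 > Lab P/tier2 12 > Lab W/tier1 10 > Lab W/tier2 2.
Fill Lab P tier1 block (2 at 28) — 24 left.
Lab M tier1 at 23: fill all 10 — 14 left.
Lab M tier2 at 22: fill all 2 — 12 left.
Fill Lab L tier1 block (6 at 21) — 6 left.
6 remain; put them into Lab L tier2 at 18.
Total = 28×2 + 23×10 + 22×2 + 21×6 + 18×6 = 564.

564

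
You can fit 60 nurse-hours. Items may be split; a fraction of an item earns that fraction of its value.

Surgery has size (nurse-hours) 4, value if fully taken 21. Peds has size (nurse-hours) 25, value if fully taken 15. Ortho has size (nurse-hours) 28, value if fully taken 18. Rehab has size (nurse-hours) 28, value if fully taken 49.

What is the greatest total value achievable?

Best value per unit of size first: Surgery 21/4≈5.25, Rehab 49/28≈1.75, Ortho 18/28≈0.643, Peds 15/25≈0.6.
Surgery: take in full, 4 nurse-hours for value 21 → 56 left.
Take all of Rehab (28 nurse-hours, value 49) → 28 nurse-hours left.
Ortho: take in full, 28 nurse-hours for value 18 → 0 left.
Total value = 88.

88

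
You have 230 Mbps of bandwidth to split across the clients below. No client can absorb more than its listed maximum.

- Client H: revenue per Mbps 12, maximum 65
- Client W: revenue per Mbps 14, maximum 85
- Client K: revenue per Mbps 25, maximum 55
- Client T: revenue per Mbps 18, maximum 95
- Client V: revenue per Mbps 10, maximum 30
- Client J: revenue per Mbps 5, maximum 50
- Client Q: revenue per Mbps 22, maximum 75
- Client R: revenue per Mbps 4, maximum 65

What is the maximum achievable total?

4805

Highest revenue per Mbps first: Client K 25 > Client Q 22 > Client T 18 > Client W 14 > Client H 12 > Client V 10 > Client J 5 > Client R 4.
Give Client K 55 to hit its cap of 55 — 175 left.
Give Client Q 75 to hit its cap of 75 — 100 left.
Client T: +95 to 95 (cap) — 5 left.
Only 5 left; Client W takes them to reach 5.
Total = 14×5 + 25×55 + 18×95 + 22×75 = 4805.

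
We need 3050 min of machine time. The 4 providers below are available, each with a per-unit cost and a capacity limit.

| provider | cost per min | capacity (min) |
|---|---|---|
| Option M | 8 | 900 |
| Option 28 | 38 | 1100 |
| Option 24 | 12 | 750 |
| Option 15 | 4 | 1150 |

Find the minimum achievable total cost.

Fill from the cheapest provider first.
Option 15 (4): use full 1150 → 1900 min to go.
Option M (8): use full 900 → 1000 min to go.
Option 24 (12): use full 750 → 250 min to go.
Option 28 at 38: take 250 of its 1100 → requirement met.
Cost = 1150×4 + 900×8 + 750×12 + 250×38 = 30300.

30300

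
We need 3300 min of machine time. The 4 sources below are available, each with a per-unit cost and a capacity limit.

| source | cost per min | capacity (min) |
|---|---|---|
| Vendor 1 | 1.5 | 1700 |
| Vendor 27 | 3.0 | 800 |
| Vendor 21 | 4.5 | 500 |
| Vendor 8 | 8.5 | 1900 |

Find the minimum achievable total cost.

9750

Use sources in increasing cost order.
Take 1700 from Vendor 1 at 1.5 ; need 1600 more.
Vendor 27 at 3.0: take all 800 min ; 800 still needed.
Vendor 21 (4.5): use full 500 ; 300 min to go.
Vendor 8 (8.5): take the remaining 300 ; done.
Cost = 1700×1.5 + 800×3.0 + 500×4.5 + 300×8.5 = 9750.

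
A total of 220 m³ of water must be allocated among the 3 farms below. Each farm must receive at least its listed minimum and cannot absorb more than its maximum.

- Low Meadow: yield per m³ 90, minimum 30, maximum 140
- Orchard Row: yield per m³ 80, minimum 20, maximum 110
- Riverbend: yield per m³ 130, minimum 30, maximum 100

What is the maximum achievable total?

Meeting every minimum uses 30+20+30 = 80 m³, leaving 140.
Rank by yield per m³: Riverbend 130 > Low Meadow 90 > Orchard Row 80.
Riverbend: +70 to 100 (cap) — 70 left.
Low Meadow has room for 110 more but only 70 remain, so it gets 100.
Total = 90×100 + 80×20 + 130×100 = 23600.

23600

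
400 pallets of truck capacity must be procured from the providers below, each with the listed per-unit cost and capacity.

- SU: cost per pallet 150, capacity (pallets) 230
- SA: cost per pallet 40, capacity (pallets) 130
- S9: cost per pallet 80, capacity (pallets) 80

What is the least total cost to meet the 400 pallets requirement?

40100

Use providers in increasing cost order.
SA at 40: take all 130 pallets → 270 still needed.
Take 80 from S9 at 80 → need 190 more.
SU at 150: take 190 of its 230 → requirement met.
Cost = 130×40 + 80×80 + 190×150 = 40100.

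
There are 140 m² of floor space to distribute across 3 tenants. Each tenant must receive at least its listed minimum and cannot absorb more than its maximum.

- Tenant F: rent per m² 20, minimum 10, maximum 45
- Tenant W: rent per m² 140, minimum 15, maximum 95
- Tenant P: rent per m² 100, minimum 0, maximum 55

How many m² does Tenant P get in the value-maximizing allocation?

35

Meeting every minimum uses 10+15+0 = 25 m², leaving 115.
Highest rent per m² first: Tenant W 140 > Tenant P 100 > Tenant F 20.
Tenant W: +80 to 95 (cap) → 35 left.
Only 35 left; Tenant P takes them to reach 35.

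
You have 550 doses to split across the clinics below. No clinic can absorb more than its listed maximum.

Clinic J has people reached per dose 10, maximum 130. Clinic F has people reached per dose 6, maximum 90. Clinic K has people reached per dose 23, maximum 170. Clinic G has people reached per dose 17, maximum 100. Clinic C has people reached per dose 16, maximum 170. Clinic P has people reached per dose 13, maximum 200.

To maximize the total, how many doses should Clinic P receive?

Order the clinics by people reached per dose: Clinic K 23 > Clinic G 17 > Clinic C 16 > Clinic P 13 > Clinic J 10 > Clinic F 6.
Clinic K takes 170 to reach its cap of 170 — 380 left.
Clinic G takes 100 to reach its cap of 100 — 280 left.
Clinic C: +170 to 170 (cap) — 110 left.
Clinic P: +110 (room for 200) → 110. Pool exhausted.

110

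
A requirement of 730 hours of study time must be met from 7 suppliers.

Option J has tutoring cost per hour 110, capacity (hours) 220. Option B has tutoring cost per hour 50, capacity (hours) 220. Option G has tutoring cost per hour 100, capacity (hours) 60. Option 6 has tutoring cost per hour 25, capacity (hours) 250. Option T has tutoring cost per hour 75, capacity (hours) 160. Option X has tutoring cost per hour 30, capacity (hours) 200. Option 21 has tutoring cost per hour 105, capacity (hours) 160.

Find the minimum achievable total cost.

Fill from the cheapest supplier first.
Option 6 (25): use full 250 → 480 hours to go.
Option X (30): use full 200 → 280 hours to go.
Option B at 50: take all 220 hours → 60 still needed.
Option T at 75: take 60 of its 160 → requirement met.
Option G, Option 21, Option J: unused.
Cost = 250×25 + 200×30 + 220×50 + 60×75 = 27750.

27750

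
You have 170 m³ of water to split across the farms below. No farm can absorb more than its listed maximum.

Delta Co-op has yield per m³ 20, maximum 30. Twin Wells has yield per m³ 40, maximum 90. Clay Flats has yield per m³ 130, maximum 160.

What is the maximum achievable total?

Order the farms by yield per m³: Clay Flats 130 > Twin Wells 40 > Delta Co-op 20.
Give Clay Flats 160 to hit its cap of 160 ; 10 left.
Twin Wells has room for 90 but only 10 remain, so it gets 10.
Total = 40×10 + 130×160 = 21200.

21200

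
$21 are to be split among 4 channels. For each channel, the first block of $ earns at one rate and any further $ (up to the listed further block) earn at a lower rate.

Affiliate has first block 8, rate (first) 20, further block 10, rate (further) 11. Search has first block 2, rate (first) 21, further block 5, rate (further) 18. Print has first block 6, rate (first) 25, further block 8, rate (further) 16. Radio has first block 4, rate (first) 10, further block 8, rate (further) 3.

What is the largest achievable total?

Order all 8 blocks by rate: Print/first 25 > Search/first 21 > Affiliate/first 20 > Search/second 18 > Print/second 16 > Affiliate/second 11 > Radio/first 10 > Radio/second 3.
Fill Print first block (6 at 25) — 15 left.
Search first at 21: fill all 2 — 13 left.
Affiliate first at 20: fill all 8 — 5 left.
Search/second (18): +5 — 0 left.
Total = 25×6 + 21×2 + 20×8 + 18×5 = 442.

442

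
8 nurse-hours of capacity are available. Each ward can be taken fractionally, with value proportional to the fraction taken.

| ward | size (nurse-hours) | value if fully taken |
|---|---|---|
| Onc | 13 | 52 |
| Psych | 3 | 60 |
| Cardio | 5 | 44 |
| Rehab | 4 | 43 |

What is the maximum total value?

Rank by value-to-size ratio: Psych 60/3≈20, Rehab 43/4≈10.8, Cardio 44/5≈8.8, Onc 52/13≈4.
All 3 nurse-hours of Psych fit (value 60) ; 5 remain.
Take all of Rehab (4 nurse-hours, value 43) ; 1 nurse-hours left.
Fill the last 1 nurse-hours with part of Cardio: 1/5 of it earns 8.8.
Total value = 111.8.

111.8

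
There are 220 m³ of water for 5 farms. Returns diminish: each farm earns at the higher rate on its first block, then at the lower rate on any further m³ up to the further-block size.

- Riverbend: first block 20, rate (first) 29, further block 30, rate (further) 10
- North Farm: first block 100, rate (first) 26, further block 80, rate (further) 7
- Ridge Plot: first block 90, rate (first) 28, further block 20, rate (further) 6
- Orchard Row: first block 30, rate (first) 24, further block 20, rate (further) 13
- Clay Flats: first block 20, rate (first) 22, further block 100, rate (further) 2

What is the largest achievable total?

5940

Order all 10 blocks by rate: Riverbend/T1 29 > Ridge Plot/T1 28 > North Farm/T1 26 > Orchard Row/T1 24 > Clay Flats/T1 22 > Orchard Row/T2 13 > Riverbend/T2 10 > North Farm/T2 7 > Ridge Plot/T2 6 > Clay Flats/T2 2.
Riverbend T1 at 29: fill all 20 — 200 left.
Ridge Plot T1 at 28: fill all 90 — 110 left.
North Farm/T1 (26): +100 — 10 left.
Orchard Row T1 at 24: only 10 left, fill 10.
Total = 29×20 + 28×90 + 26×100 + 24×10 = 5940.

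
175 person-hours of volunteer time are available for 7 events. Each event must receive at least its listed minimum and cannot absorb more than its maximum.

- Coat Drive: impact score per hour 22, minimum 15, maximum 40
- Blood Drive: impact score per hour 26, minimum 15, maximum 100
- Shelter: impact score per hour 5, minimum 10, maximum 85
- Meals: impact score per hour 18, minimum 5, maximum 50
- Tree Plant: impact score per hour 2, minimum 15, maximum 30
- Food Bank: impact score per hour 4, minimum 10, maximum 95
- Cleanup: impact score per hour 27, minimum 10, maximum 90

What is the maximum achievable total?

3750

Meeting every minimum uses 15+15+10+5+15+10+10 = 80 person-hours, leaving 95.
Highest impact score per hour first: Cleanup 27 > Blood Drive 26 > Coat Drive 22 > Meals 18 > Shelter 5 > Food Bank 4 > Tree Plant 2.
Give Cleanup 80 more to hit its cap of 90 ; 15 left.
Blood Drive: +15 (room for 85) → 30. Pool exhausted.
Total = 22×15 + 26×30 + 5×10 + 18×5 + 2×15 + 4×10 + 27×90 = 3750.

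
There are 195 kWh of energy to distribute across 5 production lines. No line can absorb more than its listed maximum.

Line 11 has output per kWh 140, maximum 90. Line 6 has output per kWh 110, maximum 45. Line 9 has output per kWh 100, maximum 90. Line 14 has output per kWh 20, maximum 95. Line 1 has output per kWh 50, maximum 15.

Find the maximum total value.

23550

Rank by output per kWh: Line 11 140 > Line 6 110 > Line 9 100 > Line 1 50 > Line 14 20.
Line 11 takes 90 to reach its cap of 90 ; 105 left.
Line 6: +45 to 45 (cap) ; 60 left.
Only 60 left; Line 9 takes them to reach 60.
Total = 140×90 + 110×45 + 100×60 = 23550.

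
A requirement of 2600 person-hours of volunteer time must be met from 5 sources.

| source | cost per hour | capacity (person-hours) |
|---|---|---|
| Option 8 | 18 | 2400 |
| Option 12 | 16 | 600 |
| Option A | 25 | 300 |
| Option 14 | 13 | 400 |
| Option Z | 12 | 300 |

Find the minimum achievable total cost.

Fill from the cheapest source first.
Option Z (12): use full 300 — 2300 person-hours to go.
Option 14 at 13: take all 400 person-hours — 1900 still needed.
Option 12 at 16: take all 600 person-hours — 1300 still needed.
Take 1300 from Option 8 at 18 to finish.
Option A: unused.
Cost = 300×12 + 400×13 + 600×16 + 1300×18 = 41800.

41800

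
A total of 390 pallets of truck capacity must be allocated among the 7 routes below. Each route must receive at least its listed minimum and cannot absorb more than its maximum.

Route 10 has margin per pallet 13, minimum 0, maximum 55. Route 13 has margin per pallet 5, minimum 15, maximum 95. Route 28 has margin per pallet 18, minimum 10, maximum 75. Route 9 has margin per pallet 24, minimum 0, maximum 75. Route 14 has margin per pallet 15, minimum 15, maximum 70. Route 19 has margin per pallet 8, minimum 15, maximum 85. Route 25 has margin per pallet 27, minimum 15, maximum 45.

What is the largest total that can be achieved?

Meeting every minimum uses 0+15+10+0+15+15+15 = 70 pallets, leaving 320.
Highest margin per pallet first: Route 25 27 > Route 9 24 > Route 28 18 > Route 14 15 > Route 10 13 > Route 19 8 > Route 13 5.
Route 25: +30 to 45 (cap) — 290 left.
Route 9: +75 to 75 (cap) — 215 left.
Route 28 takes 65 more to reach its cap of 75 — 150 left.
Route 14: +55 to 70 (cap) — 95 left.
Route 10 takes 55 more to reach its cap of 55 — 40 left.
Only 40 left; Route 19 takes them to reach 55.
Total = 13×55 + 5×15 + 18×75 + 24×75 + 15×70 + 8×55 + 27×45 = 6645.

6645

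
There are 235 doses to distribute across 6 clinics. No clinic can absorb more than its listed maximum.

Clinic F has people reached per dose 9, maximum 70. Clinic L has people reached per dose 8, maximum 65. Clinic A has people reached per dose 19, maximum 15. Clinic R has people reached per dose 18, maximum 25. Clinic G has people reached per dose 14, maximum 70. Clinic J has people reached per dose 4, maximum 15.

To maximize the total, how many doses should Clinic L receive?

55

Rank by people reached per dose: Clinic A 19 > Clinic R 18 > Clinic G 14 > Clinic F 9 > Clinic L 8 > Clinic J 4.
Clinic A takes 15 to reach its cap of 15 ; 220 left.
Clinic R takes 25 to reach its cap of 25 ; 195 left.
Give Clinic G 70 to hit its cap of 70 ; 125 left.
Clinic F takes 70 to reach its cap of 70 ; 55 left.
Clinic L has room for 65 but only 55 remain, so it gets 55.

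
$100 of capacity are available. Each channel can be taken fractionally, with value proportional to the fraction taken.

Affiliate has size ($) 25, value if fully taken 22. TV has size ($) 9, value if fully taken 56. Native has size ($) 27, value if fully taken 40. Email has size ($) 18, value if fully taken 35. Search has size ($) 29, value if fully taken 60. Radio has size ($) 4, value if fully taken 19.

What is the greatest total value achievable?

221.44

Rank by value-to-size ratio: TV 56/9≈6.22, Radio 19/4≈4.75, Search 60/29≈2.07, Email 35/18≈1.94, Native 40/27≈1.48, Affiliate 22/25≈0.88.
All 9 $ of TV fit (value 56) ; 91 remain.
Radio: take in full, 4 $ for value 19 ; 87 left.
Take all of Search (29 $, value 60) ; 58 $ left.
All 18 $ of Email fit (value 35) ; 40 remain.
All 27 $ of Native fit (value 40) ; 13 remain.
Fill the last 13 $ with part of Affiliate: 13/25 of it earns 11.44.
Total value = 221.44.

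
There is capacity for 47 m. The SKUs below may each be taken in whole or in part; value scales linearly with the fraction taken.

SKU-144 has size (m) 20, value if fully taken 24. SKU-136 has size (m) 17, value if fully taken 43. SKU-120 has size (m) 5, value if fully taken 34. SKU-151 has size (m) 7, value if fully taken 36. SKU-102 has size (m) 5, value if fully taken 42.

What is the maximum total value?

170.6

Best value per unit of size first: SKU-102 42/5≈8.4, SKU-120 34/5≈6.8, SKU-151 36/7≈5.14, SKU-136 43/17≈2.53, SKU-144 24/20≈1.2.
All 5 m of SKU-102 fit (value 42) — 42 remain.
All 5 m of SKU-120 fit (value 34) — 37 remain.
All 7 m of SKU-151 fit (value 36) — 30 remain.
SKU-136: take in full, 17 m for value 43 — 13 left.
Only 13 m remain; take 13/20 of SKU-144 for value 24×13/20 = 15.6.
Total value = 170.6.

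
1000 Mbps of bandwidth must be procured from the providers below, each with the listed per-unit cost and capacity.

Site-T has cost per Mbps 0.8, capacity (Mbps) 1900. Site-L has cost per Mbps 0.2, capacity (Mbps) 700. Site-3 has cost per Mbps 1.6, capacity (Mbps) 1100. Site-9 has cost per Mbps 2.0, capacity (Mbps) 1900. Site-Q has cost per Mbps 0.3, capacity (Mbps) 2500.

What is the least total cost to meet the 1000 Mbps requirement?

230

Fill from the cheapest provider first.
Site-L (0.2): use full 700 — 300 Mbps to go.
Site-Q (0.3): take the remaining 300 — done.
Site-T, Site-3, Site-9: unused.
Cost = 700×0.2 + 300×0.3 = 230.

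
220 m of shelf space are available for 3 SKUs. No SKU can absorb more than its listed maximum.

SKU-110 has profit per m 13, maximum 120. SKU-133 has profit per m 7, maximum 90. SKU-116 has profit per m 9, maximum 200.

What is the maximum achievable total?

2460

Highest profit per m first: SKU-110 13 > SKU-116 9 > SKU-133 7.
SKU-110: +120 to 120 (cap) — 100 left.
SKU-116: +100 (room for 200) → 100. Pool exhausted.
Total = 13×120 + 9×100 = 2460.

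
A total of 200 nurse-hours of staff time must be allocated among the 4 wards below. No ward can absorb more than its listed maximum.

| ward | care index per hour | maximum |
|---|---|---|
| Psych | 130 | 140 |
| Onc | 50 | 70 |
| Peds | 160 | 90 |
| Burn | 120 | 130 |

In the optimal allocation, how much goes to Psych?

110

Highest care index per hour first: Peds 160 > Psych 130 > Burn 120 > Onc 50.
Give Peds 90 to hit its cap of 90 → 110 left.
Psych has room for 140 but only 110 remain, so it gets 110.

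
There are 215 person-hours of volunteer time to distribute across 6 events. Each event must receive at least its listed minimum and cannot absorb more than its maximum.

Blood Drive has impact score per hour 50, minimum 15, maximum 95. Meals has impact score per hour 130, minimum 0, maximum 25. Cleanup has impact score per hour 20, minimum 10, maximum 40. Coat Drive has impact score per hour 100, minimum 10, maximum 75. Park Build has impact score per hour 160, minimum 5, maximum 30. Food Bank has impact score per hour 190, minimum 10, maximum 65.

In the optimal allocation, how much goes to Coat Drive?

70

Meeting every minimum uses 15+0+10+10+5+10 = 50 person-hours, leaving 165.
Highest impact score per hour first: Food Bank 190 > Park Build 160 > Meals 130 > Coat Drive 100 > Blood Drive 50 > Cleanup 20.
Food Bank: +55 to 65 (cap) — 110 left.
Give Park Build 25 more to hit its cap of 30 — 85 left.
Meals: +25 to 25 (cap) — 60 left.
Only 60 left; Coat Drive takes them to reach 70.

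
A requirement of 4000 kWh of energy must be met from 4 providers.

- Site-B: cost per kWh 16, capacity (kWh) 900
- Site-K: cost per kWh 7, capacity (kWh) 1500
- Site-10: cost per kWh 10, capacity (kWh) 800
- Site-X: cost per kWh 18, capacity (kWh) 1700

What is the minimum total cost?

47300

Use providers in increasing cost order.
Site-K at 7: take all 1500 kWh ; 2500 still needed.
Site-10 at 10: take all 800 kWh ; 1700 still needed.
Take 900 from Site-B at 16 ; need 800 more.
Site-X (18): take the remaining 800 ; done.
Cost = 1500×7 + 800×10 + 900×16 + 800×18 = 47300.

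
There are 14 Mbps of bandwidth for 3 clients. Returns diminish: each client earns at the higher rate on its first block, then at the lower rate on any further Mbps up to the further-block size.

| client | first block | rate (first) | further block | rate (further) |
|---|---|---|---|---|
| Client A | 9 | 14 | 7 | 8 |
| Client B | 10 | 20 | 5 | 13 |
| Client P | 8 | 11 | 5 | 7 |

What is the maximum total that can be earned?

Treat each block as its own option and order by rate: Client B/tier1 20 > Client A/tier1 14 > Client B/tier2 13 > Client P/tier1 11 > Client A/tier2 8 > Client P/tier2 7.
Client B/tier1 (20): +10 — 4 left.
4 remain; put them into Client A tier1 at 14.
Total = 20×10 + 14×4 = 256.

256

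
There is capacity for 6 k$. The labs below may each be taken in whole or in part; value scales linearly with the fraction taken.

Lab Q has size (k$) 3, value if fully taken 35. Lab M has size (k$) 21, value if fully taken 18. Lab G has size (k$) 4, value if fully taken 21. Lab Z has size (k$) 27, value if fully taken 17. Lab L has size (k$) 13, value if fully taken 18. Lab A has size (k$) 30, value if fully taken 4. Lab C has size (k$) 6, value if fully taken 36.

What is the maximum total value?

Best value per unit of size first: Lab Q 35/3≈11.7, Lab C 36/6≈6, Lab G 21/4≈5.25, Lab L 18/13≈1.38, Lab M 18/21≈0.857, Lab Z 17/27≈0.63, Lab A 4/30≈0.133.
Lab Q: take in full, 3 k$ for value 35 ; 3 left.
3 k$ left: a 3/6 share of Lab C gives 36×3/6 = 18.
Total value = 53.

53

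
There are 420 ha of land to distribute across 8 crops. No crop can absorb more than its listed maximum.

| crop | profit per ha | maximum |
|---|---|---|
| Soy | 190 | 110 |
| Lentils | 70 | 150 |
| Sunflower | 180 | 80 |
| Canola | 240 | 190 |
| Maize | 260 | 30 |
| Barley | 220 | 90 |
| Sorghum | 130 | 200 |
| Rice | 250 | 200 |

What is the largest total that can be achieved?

103400

Order the crops by profit per ha: Maize 260 > Rice 250 > Canola 240 > Barley 220 > Soy 190 > Sunflower 180 > Sorghum 130 > Lentils 70.
Give Maize 30 to hit its cap of 30 — 390 left.
Rice: +200 to 200 (cap) — 190 left.
Canola takes 190 to reach its cap of 190 — 0 left.
Total = 240×190 + 260×30 + 250×200 = 103400.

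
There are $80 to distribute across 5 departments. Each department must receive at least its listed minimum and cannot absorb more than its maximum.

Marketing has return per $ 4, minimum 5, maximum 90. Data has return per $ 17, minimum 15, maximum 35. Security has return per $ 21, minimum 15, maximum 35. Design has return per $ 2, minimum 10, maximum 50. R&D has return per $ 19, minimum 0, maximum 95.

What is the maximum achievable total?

Meeting every minimum uses 5+15+15+10+0 = 45 $, leaving 35.
Highest return per $ first: Security 21 > R&D 19 > Data 17 > Marketing 4 > Design 2.
Give Security 20 more to hit its cap of 35 ; 15 left.
R&D has room for 95 more but only 15 remain, so it gets 15.
Total = 4×5 + 17×15 + 21×35 + 2×10 + 19×15 = 1315.

1315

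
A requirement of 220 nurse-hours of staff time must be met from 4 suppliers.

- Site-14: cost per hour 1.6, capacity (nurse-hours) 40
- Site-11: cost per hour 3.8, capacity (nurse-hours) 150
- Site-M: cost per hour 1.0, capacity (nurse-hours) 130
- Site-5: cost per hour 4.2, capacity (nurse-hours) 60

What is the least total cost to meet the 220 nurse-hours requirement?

Cheapest first:
Site-M at 1.0: take all 130 nurse-hours → 90 still needed.
Site-14 (1.6): use full 40 → 50 nurse-hours to go.
Site-11 (3.8): take the remaining 50 → done.
Site-5: unused.
Cost = 130×1.0 + 40×1.6 + 50×3.8 = 384.

384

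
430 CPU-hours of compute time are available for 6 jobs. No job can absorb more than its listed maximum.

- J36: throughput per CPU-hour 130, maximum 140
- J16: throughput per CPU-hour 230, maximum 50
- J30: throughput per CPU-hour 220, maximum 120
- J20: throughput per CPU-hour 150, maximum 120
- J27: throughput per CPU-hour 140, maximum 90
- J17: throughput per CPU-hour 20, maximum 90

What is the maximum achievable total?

75000

Order the jobs by throughput per CPU-hour: J16 230 > J30 220 > J20 150 > J27 140 > J36 130 > J17 20.
J16 takes 50 to reach its cap of 50 → 380 left.
J30: +120 to 120 (cap) → 260 left.
Give J20 120 to hit its cap of 120 → 140 left.
J27: +90 to 90 (cap) → 50 left.
Only 50 left; J36 takes them to reach 50.
Total = 130×50 + 230×50 + 220×120 + 150×120 + 140×90 = 75000.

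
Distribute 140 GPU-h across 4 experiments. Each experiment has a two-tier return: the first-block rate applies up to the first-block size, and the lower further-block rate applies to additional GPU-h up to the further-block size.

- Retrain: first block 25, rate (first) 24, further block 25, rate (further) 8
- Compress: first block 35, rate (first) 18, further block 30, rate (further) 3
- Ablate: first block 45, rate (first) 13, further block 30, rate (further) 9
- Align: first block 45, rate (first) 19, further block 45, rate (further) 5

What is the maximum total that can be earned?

2540

Rank every tier by rate: Retrain/T1 24 > Align/T1 19 > Compress/T1 18 > Ablate/T1 13 > Ablate/T2 9 > Retrain/T2 8 > Align/T2 5 > Compress/T2 3.
Retrain T1 at 24: fill all 25 → 115 left.
Fill Align T1 block (45 at 19) → 70 left.
Compress/T1 (18): +35 → 35 left.
Ablate/T1: +35 of 45 at 13; pool empty.
Total = 24×25 + 19×45 + 18×35 + 13×35 = 2540.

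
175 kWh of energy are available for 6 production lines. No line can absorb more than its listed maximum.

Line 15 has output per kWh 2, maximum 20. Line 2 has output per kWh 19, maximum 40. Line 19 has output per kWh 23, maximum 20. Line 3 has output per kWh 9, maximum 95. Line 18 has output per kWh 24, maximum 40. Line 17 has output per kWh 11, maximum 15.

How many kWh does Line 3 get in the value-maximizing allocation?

60

Rank by output per kWh: Line 18 24 > Line 19 23 > Line 2 19 > Line 17 11 > Line 3 9 > Line 15 2.
Line 18: +40 to 40 (cap) ; 135 left.
Line 19 takes 20 to reach its cap of 20 ; 115 left.
Line 2: +40 to 40 (cap) ; 75 left.
Give Line 17 15 to hit its cap of 15 ; 60 left.
Line 3: +60 (room for 95) → 60. Pool exhausted.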